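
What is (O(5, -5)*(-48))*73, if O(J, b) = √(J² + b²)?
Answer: -17520*√2 ≈ -24777.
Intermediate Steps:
(O(5, -5)*(-48))*73 = (√(5² + (-5)²)*(-48))*73 = (√(25 + 25)*(-48))*73 = (√50*(-48))*73 = ((5*√2)*(-48))*73 = -240*√2*73 = -17520*√2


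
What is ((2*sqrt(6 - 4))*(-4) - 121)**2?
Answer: 14769 + 1936*sqrt(2) ≈ 17507.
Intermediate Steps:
((2*sqrt(6 - 4))*(-4) - 121)**2 = ((2*sqrt(2))*(-4) - 121)**2 = (-8*sqrt(2) - 121)**2 = (-121 - 8*sqrt(2))**2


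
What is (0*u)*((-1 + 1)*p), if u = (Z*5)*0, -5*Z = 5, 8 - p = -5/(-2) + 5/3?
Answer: 0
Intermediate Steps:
p = 23/6 (p = 8 - (-5/(-2) + 5/3) = 8 - (-5*(-½) + 5*(⅓)) = 8 - (5/2 + 5/3) = 8 - 1*25/6 = 8 - 25/6 = 23/6 ≈ 3.8333)
Z = -1 (Z = -⅕*5 = -1)
u = 0 (u = -1*5*0 = -5*0 = 0)
(0*u)*((-1 + 1)*p) = (0*0)*((-1 + 1)*(23/6)) = 0*(0*(23/6)) = 0*0 = 0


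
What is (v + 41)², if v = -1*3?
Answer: 1444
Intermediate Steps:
v = -3
(v + 41)² = (-3 + 41)² = 38² = 1444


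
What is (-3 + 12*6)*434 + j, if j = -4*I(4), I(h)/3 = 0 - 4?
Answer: 29994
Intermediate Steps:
I(h) = -12 (I(h) = 3*(0 - 4) = 3*(-4) = -12)
j = 48 (j = -4*(-12) = 48)
(-3 + 12*6)*434 + j = (-3 + 12*6)*434 + 48 = (-3 + 72)*434 + 48 = 69*434 + 48 = 29946 + 48 = 29994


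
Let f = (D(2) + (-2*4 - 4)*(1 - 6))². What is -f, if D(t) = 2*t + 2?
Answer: -4356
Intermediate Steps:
D(t) = 2 + 2*t
f = 4356 (f = ((2 + 2*2) + (-2*4 - 4)*(1 - 6))² = ((2 + 4) + (-8 - 4)*(-5))² = (6 - 12*(-5))² = (6 + 60)² = 66² = 4356)
-f = -1*4356 = -4356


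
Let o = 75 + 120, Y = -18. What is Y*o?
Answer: -3510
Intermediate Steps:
o = 195
Y*o = -18*195 = -3510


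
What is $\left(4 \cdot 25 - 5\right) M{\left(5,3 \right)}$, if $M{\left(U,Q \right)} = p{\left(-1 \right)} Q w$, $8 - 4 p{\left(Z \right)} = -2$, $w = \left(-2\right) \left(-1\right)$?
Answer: $1425$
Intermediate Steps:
$w = 2$
$p{\left(Z \right)} = \frac{5}{2}$ ($p{\left(Z \right)} = 2 - - \frac{1}{2} = 2 + \frac{1}{2} = \frac{5}{2}$)
$M{\left(U,Q \right)} = 5 Q$ ($M{\left(U,Q \right)} = \frac{5 Q}{2} \cdot 2 = 5 Q$)
$\left(4 \cdot 25 - 5\right) M{\left(5,3 \right)} = \left(4 \cdot 25 - 5\right) 5 \cdot 3 = \left(100 - 5\right) 15 = 95 \cdot 15 = 1425$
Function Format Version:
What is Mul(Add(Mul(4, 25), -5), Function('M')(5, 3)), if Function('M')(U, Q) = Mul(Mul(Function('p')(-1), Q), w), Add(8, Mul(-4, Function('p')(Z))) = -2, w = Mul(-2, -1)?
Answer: 1425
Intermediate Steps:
w = 2
Function('p')(Z) = Rational(5, 2) (Function('p')(Z) = Add(2, Mul(Rational(-1, 4), -2)) = Add(2, Rational(1, 2)) = Rational(5, 2))
Function('M')(U, Q) = Mul(5, Q) (Function('M')(U, Q) = Mul(Mul(Rational(5, 2), Q), 2) = Mul(5, Q))
Mul(Add(Mul(4, 25), -5), Function('M')(5, 3)) = Mul(Add(Mul(4, 25), -5), Mul(5, 3)) = Mul(Add(100, -5), 15) = Mul(95, 15) = 1425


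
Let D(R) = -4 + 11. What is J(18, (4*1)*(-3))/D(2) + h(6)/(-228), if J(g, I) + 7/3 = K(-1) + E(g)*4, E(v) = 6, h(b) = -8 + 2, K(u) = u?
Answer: 2377/798 ≈ 2.9787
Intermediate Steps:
h(b) = -6
D(R) = 7
J(g, I) = 62/3 (J(g, I) = -7/3 + (-1 + 6*4) = -7/3 + (-1 + 24) = -7/3 + 23 = 62/3)
J(18, (4*1)*(-3))/D(2) + h(6)/(-228) = (62/3)/7 - 6/(-228) = (62/3)*(1/7) - 6*(-1/228) = 62/21 + 1/38 = 2377/798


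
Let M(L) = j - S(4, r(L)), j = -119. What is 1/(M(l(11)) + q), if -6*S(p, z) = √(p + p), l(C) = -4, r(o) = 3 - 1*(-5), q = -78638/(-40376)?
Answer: -8762200524/1025619596257 - 24952368*√2/1025619596257 ≈ -0.0085777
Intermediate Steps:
q = 5617/2884 (q = -78638*(-1/40376) = 5617/2884 ≈ 1.9476)
r(o) = 8 (r(o) = 3 + 5 = 8)
S(p, z) = -√2*√p/6 (S(p, z) = -√(p + p)/6 = -√2*√p/6)
M(L) = -119 + √2/3 (M(L) = -119 - (-1)*√2*√4/6 = -119 - (-1)*√2*2/6 = -119 - (-1)*√2/3 = -119 + √2/3)
1/(M(l(11)) + q) = 1/((-119 + √2/3) + 5617/2884) = 1/(-337579/2884 + √2/3)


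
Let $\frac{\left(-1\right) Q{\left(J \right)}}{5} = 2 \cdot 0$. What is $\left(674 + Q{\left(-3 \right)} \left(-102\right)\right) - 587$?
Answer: $87$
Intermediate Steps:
$Q{\left(J \right)} = 0$ ($Q{\left(J \right)} = - 5 \cdot 2 \cdot 0 = \left(-5\right) 0 = 0$)
$\left(674 + Q{\left(-3 \right)} \left(-102\right)\right) - 587 = \left(674 + 0 \left(-102\right)\right) - 587 = \left(674 + 0\right) - 587 = 674 - 587 = 87$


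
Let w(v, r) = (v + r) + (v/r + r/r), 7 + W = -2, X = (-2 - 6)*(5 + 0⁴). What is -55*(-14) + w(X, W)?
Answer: 6538/9 ≈ 726.44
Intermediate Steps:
X = -40 (X = -8*(5 + 0) = -8*5 = -40)
W = -9 (W = -7 - 2 = -9)
w(v, r) = 1 + r + v + v/r (w(v, r) = (r + v) + (v/r + 1) = (r + v) + (1 + v/r) = 1 + r + v + v/r)
-55*(-14) + w(X, W) = -55*(-14) + (1 - 9 - 40 - 40/(-9)) = 770 + (1 - 9 - 40 - 40*(-⅑)) = 770 + (1 - 9 - 40 + 40/9) = 770 - 392/9 = 6538/9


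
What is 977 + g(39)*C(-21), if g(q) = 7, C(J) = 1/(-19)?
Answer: 18556/19 ≈ 976.63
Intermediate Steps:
C(J) = -1/19
977 + g(39)*C(-21) = 977 + 7*(-1/19) = 977 - 7/19 = 18556/19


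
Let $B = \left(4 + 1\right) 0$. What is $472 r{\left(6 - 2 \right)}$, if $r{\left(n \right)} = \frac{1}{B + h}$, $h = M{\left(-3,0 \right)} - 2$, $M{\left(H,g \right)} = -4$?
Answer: $- \frac{236}{3} \approx -78.667$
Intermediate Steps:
$h = -6$ ($h = -4 - 2 = -6$)
$B = 0$ ($B = 5 \cdot 0 = 0$)
$r{\left(n \right)} = - \frac{1}{6}$ ($r{\left(n \right)} = \frac{1}{0 - 6} = \frac{1}{-6} = - \frac{1}{6}$)
$472 r{\left(6 - 2 \right)} = 472 \left(- \frac{1}{6}\right) = - \frac{236}{3}$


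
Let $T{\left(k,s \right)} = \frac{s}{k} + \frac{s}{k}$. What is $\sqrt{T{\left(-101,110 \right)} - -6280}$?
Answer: $\frac{14 \sqrt{326735}}{101} \approx 79.233$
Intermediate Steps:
$T{\left(k,s \right)} = \frac{2 s}{k}$
$\sqrt{T{\left(-101,110 \right)} - -6280} = \sqrt{2 \cdot 110 \frac{1}{-101} - -6280} = \sqrt{2 \cdot 110 \left(- \frac{1}{101}\right) + \left(-14727 + 21007\right)} = \sqrt{- \frac{220}{101} + 6280} = \sqrt{\frac{634060}{101}} = \frac{14 \sqrt{326735}}{101}$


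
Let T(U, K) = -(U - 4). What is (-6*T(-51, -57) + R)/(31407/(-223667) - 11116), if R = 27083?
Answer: -5983763251/2486313779 ≈ -2.4067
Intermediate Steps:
T(U, K) = 4 - U (T(U, K) = -(-4 + U) = 4 - U)
(-6*T(-51, -57) + R)/(31407/(-223667) - 11116) = (-6*(4 - 1*(-51)) + 27083)/(31407/(-223667) - 11116) = (-6*(4 + 51) + 27083)/(31407*(-1/223667) - 11116) = (-6*55 + 27083)/(-31407/223667 - 11116) = (-330 + 27083)/(-2486313779/223667) = 26753*(-223667/2486313779) = -5983763251/2486313779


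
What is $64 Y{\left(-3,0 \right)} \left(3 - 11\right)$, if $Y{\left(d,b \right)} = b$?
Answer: $0$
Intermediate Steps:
$64 Y{\left(-3,0 \right)} \left(3 - 11\right) = 64 \cdot 0 \left(3 - 11\right) = 64 \cdot 0 \left(-8\right) = 64 \cdot 0 = 0$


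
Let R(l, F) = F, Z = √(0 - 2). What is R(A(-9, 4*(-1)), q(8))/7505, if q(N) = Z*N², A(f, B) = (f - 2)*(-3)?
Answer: 64*I*√2/7505 ≈ 0.01206*I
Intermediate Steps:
A(f, B) = 6 - 3*f (A(f, B) = (-2 + f)*(-3) = 6 - 3*f)
Z = I*√2 (Z = √(-2) = I*√2 ≈ 1.4142*I)
q(N) = I*√2*N² (q(N) = (I*√2)*N² = I*√2*N²)
R(A(-9, 4*(-1)), q(8))/7505 = (I*√2*8²)/7505 = (I*√2*64)*(1/7505) = (64*I*√2)*(1/7505) = 64*I*√2/7505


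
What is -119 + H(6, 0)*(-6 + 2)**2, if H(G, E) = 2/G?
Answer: -341/3 ≈ -113.67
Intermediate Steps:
-119 + H(6, 0)*(-6 + 2)**2 = -119 + (2/6)*(-6 + 2)**2 = -119 + (2*(1/6))*(-4)**2 = -119 + (1/3)*16 = -119 + 16/3 = -341/3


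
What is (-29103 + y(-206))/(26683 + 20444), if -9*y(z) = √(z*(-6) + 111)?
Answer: -9701/15709 - √1347/424143 ≈ -0.61763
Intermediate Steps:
y(z) = -√(111 - 6*z)/9 (y(z) = -√(z*(-6) + 111)/9 = -√(-6*z + 111)/9 = -√(111 - 6*z)/9)
(-29103 + y(-206))/(26683 + 20444) = (-29103 - √(111 - 6*(-206))/9)/(26683 + 20444) = (-29103 - √(111 + 1236)/9)/47127 = (-29103 - √1347/9)*(1/47127) = -9701/15709 - √1347/424143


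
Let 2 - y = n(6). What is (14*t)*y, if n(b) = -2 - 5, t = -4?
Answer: -504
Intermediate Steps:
n(b) = -7
y = 9 (y = 2 - 1*(-7) = 2 + 7 = 9)
(14*t)*y = (14*(-4))*9 = -56*9 = -504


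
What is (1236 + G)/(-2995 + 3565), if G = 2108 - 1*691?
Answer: 2653/570 ≈ 4.6544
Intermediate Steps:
G = 1417 (G = 2108 - 691 = 1417)
(1236 + G)/(-2995 + 3565) = (1236 + 1417)/(-2995 + 3565) = 2653/570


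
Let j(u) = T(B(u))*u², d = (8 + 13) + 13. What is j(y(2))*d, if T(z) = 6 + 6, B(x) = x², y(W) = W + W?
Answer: 6528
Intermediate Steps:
y(W) = 2*W
d = 34 (d = 21 + 13 = 34)
T(z) = 12
j(u) = 12*u²
j(y(2))*d = (12*(2*2)²)*34 = (12*4²)*34 = (12*16)*34 = 192*34 = 6528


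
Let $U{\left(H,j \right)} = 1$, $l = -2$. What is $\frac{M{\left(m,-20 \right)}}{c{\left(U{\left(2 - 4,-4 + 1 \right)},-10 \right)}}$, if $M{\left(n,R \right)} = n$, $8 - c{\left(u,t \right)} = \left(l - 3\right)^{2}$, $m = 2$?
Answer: $- \frac{2}{17} \approx -0.11765$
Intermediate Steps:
$c{\left(u,t \right)} = -17$ ($c{\left(u,t \right)} = 8 - \left(-2 - 3\right)^{2} = 8 - \left(-5\right)^{2} = 8 - 25 = -17$)
$\frac{M{\left(m,-20 \right)}}{c{\left(U{\left(2 - 4,-4 + 1 \right)},-10 \right)}} = \frac{2}{-17} = 2 \left(- \frac{1}{17}\right) = - \frac{2}{17}$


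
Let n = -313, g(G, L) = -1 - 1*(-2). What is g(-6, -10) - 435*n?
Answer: 136156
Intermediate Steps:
g(G, L) = 1 (g(G, L) = -1 + 2 = 1)
g(-6, -10) - 435*n = 1 - 435*(-313) = 1 + 136155 = 136156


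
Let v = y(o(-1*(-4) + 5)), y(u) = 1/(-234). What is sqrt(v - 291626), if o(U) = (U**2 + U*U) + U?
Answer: I*sqrt(1774252610)/78 ≈ 540.02*I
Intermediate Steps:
o(U) = U + 2*U**2 (o(U) = (U**2 + U**2) + U = 2*U**2 + U = U + 2*U**2)
y(u) = -1/234
v = -1/234 ≈ -0.0042735
sqrt(v - 291626) = sqrt(-1/234 - 291626) = sqrt(-68240485/234) = I*sqrt(1774252610)/78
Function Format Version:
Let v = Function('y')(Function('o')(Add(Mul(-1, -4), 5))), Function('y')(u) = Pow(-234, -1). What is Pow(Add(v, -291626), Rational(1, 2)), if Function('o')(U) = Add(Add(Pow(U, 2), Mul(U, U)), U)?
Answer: Mul(Rational(1, 78), I, Pow(1774252610, Rational(1, 2))) ≈ Mul(540.02, I)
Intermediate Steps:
Function('o')(U) = Add(U, Mul(2, Pow(U, 2))) (Function('o')(U) = Add(Add(Pow(U, 2), Pow(U, 2)), U) = Add(Mul(2, Pow(U, 2)), U) = Add(U, Mul(2, Pow(U, 2))))
Function('y')(u) = Rational(-1, 234)
v = Rational(-1, 234) ≈ -0.0042735
Pow(Add(v, -291626), Rational(1, 2)) = Pow(Add(Rational(-1, 234), -291626), Rational(1, 2)) = Pow(Rational(-68240485, 234), Rational(1, 2)) = Mul(Rational(1, 78), I, Pow(1774252610, Rational(1, 2)))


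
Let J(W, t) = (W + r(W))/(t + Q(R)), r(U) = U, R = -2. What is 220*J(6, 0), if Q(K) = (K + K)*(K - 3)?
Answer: 132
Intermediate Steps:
Q(K) = 2*K*(-3 + K) (Q(K) = (2*K)*(-3 + K) = 2*K*(-3 + K))
J(W, t) = 2*W/(20 + t) (J(W, t) = (W + W)/(t + 2*(-2)*(-3 - 2)) = (2*W)/(t + 2*(-2)*(-5)) = (2*W)/(t + 20) = (2*W)/(20 + t) = 2*W/(20 + t))
220*J(6, 0) = 220*(2*6/(20 + 0)) = 220*(2*6/20) = 220*(2*6*(1/20)) = 220*(3/5) = 132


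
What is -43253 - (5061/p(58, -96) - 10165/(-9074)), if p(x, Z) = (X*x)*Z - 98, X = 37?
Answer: -20224300604401/467569609 ≈ -43254.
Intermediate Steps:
p(x, Z) = -98 + 37*Z*x (p(x, Z) = (37*x)*Z - 98 = 37*Z*x - 98 = -98 + 37*Z*x)
-43253 - (5061/p(58, -96) - 10165/(-9074)) = -43253 - (5061/(-98 + 37*(-96)*58) - 10165/(-9074)) = -43253 - (5061/(-98 - 206016) - 10165*(-1/9074)) = -43253 - (5061/(-206114) + 10165/9074) = -43253 - (5061*(-1/206114) + 10165/9074) = -43253 - (-5061/206114 + 10165/9074) = -43253 - 1*512306324/467569609 = -43253 - 512306324/467569609 = -20224300604401/467569609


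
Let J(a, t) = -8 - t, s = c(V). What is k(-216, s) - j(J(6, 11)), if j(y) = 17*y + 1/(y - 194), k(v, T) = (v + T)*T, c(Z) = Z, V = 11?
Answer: -411515/213 ≈ -1932.0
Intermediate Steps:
s = 11
k(v, T) = T*(T + v) (k(v, T) = (T + v)*T = T*(T + v))
j(y) = 1/(-194 + y) + 17*y (j(y) = 17*y + 1/(-194 + y) = 1/(-194 + y) + 17*y)
k(-216, s) - j(J(6, 11)) = 11*(11 - 216) - (1 - 3298*(-8 - 1*11) + 17*(-8 - 1*11)²)/(-194 + (-8 - 1*11)) = 11*(-205) - (1 - 3298*(-8 - 11) + 17*(-8 - 11)²)/(-194 + (-8 - 11)) = -2255 - (1 - 3298*(-19) + 17*(-19)²)/(-194 - 19) = -2255 - (1 + 62662 + 17*361)/(-213) = -2255 - (-1)*(1 + 62662 + 6137)/213 = -2255 - (-1)*68800/213 = -2255 - 1*(-68800/213) = -2255 + 68800/213 = -411515/213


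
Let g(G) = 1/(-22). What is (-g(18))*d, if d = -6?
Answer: -3/11 ≈ -0.27273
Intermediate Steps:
g(G) = -1/22
(-g(18))*d = -1*(-1/22)*(-6) = (1/22)*(-6) = -3/11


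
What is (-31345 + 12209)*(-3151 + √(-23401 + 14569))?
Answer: 60297536 - 153088*I*√138 ≈ 6.0298e+7 - 1.7984e+6*I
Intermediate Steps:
(-31345 + 12209)*(-3151 + √(-23401 + 14569)) = -19136*(-3151 + √(-8832)) = -19136*(-3151 + 8*I*√138) = 60297536 - 153088*I*√138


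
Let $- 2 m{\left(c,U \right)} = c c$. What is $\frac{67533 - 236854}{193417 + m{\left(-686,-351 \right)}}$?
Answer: $\frac{169321}{41881} \approx 4.0429$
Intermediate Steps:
$m{\left(c,U \right)} = - \frac{c^{2}}{2}$ ($m{\left(c,U \right)} = - \frac{c c}{2} = - \frac{c^{2}}{2}$)
$\frac{67533 - 236854}{193417 + m{\left(-686,-351 \right)}} = \frac{67533 - 236854}{193417 - \frac{\left(-686\right)^{2}}{2}} = - \frac{169321}{193417 - 235298} = - \frac{169321}{-41881} = \left(-169321\right) \left(- \frac{1}{41881}\right) = \frac{169321}{41881}$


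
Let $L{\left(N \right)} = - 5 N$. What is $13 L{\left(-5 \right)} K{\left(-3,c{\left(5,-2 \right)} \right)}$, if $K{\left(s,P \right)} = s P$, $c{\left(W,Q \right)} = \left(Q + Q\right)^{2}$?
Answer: $-15600$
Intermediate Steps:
$c{\left(W,Q \right)} = 4 Q^{2}$ ($c{\left(W,Q \right)} = \left(2 Q\right)^{2} = 4 Q^{2}$)
$K{\left(s,P \right)} = P s$
$13 L{\left(-5 \right)} K{\left(-3,c{\left(5,-2 \right)} \right)} = 13 \left(\left(-5\right) \left(-5\right)\right) 4 \left(-2\right)^{2} \left(-3\right) = 13 \cdot 25 \cdot 4 \cdot 4 \left(-3\right) = 325 \cdot 16 \left(-3\right) = 325 \left(-48\right) = -15600$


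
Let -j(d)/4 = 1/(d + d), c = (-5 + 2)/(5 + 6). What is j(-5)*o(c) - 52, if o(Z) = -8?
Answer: -276/5 ≈ -55.200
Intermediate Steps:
c = -3/11 ≈ -0.27273
j(d) = -2/d (j(d) = -4/(d + d) = -4*1/(2*d) = -2/d)
j(-5)*o(c) - 52 = -2/(-5)*(-8) - 52 = -2*(-⅕)*(-8) - 52 = (⅖)*(-8) - 52 = -16/5 - 52 = -276/5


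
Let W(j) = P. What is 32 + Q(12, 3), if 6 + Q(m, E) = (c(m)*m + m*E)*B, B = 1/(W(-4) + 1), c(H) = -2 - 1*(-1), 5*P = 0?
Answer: 50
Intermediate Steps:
P = 0 (P = (⅕)*0 = 0)
c(H) = -1 (c(H) = -2 + 1 = -1)
W(j) = 0
B = 1 (B = 1/(0 + 1) = 1/1 = 1)
Q(m, E) = -6 - m + E*m (Q(m, E) = -6 + (-m + m*E)*1 = -6 + (-m + E*m)*1 = -6 + (-m + E*m) = -6 - m + E*m)
32 + Q(12, 3) = 32 + (-6 - 1*12 + 3*12) = 32 + (-6 - 12 + 36) = 32 + 18 = 50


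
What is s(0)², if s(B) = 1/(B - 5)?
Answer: 1/25 ≈ 0.040000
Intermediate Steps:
s(B) = 1/(-5 + B)
s(0)² = (1/(-5 + 0))² = (1/(-5))² = (-⅕)² = 1/25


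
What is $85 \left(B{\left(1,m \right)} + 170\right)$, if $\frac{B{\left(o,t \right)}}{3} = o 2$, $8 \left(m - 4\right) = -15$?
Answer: $14960$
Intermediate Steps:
$m = \frac{17}{8}$ ($m = 4 + \frac{1}{8} \left(-15\right) = 4 - \frac{15}{8} = \frac{17}{8} \approx 2.125$)
$B{\left(o,t \right)} = 6 o$ ($B{\left(o,t \right)} = 3 o 2 = 3 \cdot 2 o = 6 o$)
$85 \left(B{\left(1,m \right)} + 170\right) = 85 \left(6 \cdot 1 + 170\right) = 85 \left(6 + 170\right) = 85 \cdot 176 = 14960$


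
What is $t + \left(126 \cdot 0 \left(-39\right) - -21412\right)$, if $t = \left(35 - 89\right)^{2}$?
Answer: $24328$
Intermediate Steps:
$t = 2916$ ($t = \left(-54\right)^{2} = 2916$)
$t + \left(126 \cdot 0 \left(-39\right) - -21412\right) = 2916 + \left(126 \cdot 0 \left(-39\right) - -21412\right) = 2916 + \left(0 \left(-39\right) + 21412\right) = 2916 + \left(0 + 21412\right) = 2916 + 21412 = 24328$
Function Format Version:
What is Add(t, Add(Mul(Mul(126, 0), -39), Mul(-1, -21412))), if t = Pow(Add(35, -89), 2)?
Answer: 24328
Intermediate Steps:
t = 2916 (t = Pow(-54, 2) = 2916)
Add(t, Add(Mul(Mul(126, 0), -39), Mul(-1, -21412))) = Add(2916, Add(Mul(Mul(126, 0), -39), Mul(-1, -21412))) = Add(2916, Add(Mul(0, -39), 21412)) = Add(2916, Add(0, 21412)) = Add(2916, 21412) = 24328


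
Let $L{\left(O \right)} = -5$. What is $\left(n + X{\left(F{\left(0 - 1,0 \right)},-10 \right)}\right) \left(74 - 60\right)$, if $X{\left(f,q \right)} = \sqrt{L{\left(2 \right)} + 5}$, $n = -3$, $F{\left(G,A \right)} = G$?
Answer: $-42$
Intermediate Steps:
$X{\left(f,q \right)} = 0$ ($X{\left(f,q \right)} = \sqrt{-5 + 5} = \sqrt{0} = 0$)
$\left(n + X{\left(F{\left(0 - 1,0 \right)},-10 \right)}\right) \left(74 - 60\right) = \left(-3 + 0\right) \left(74 - 60\right) = - 3 \left(74 - 60\right) = \left(-3\right) 14 = -42$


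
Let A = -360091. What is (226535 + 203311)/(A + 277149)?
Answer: -214923/41471 ≈ -5.1825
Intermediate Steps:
(226535 + 203311)/(A + 277149) = (226535 + 203311)/(-360091 + 277149) = 429846/(-82942) = 429846*(-1/82942) = -214923/41471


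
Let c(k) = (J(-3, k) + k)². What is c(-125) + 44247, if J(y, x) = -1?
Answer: 60123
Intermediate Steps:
c(k) = (-1 + k)²
c(-125) + 44247 = (-1 - 125)² + 44247 = (-126)² + 44247 = 15876 + 44247 = 60123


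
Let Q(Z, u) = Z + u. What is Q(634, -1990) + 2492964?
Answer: 2491608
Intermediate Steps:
Q(634, -1990) + 2492964 = (634 - 1990) + 2492964 = -1356 + 2492964 = 2491608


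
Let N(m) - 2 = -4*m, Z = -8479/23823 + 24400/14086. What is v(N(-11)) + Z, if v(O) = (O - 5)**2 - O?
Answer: 274560034018/167785389 ≈ 1636.4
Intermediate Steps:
Z = 230923003/167785389 (Z = -8479*1/23823 + 24400*(1/14086) = -8479/23823 + 12200/7043 = 230923003/167785389 ≈ 1.3763)
N(m) = 2 - 4*m
v(O) = (-5 + O)**2 - O
v(N(-11)) + Z = ((-5 + (2 - 4*(-11)))**2 - (2 - 4*(-11))) + 230923003/167785389 = ((-5 + (2 + 44))**2 - (2 + 44)) + 230923003/167785389 = ((-5 + 46)**2 - 1*46) + 230923003/167785389 = (41**2 - 46) + 230923003/167785389 = (1681 - 46) + 230923003/167785389 = 1635 + 230923003/167785389 = 274560034018/167785389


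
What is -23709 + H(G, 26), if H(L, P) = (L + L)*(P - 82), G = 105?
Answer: -35469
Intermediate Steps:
H(L, P) = 2*L*(-82 + P) (H(L, P) = (2*L)*(-82 + P) = 2*L*(-82 + P))
-23709 + H(G, 26) = -23709 + 2*105*(-82 + 26) = -23709 + 2*105*(-56) = -23709 - 11760 = -35469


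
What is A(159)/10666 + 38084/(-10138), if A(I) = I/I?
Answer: -203096903/54065954 ≈ -3.7565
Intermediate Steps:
A(I) = 1
A(159)/10666 + 38084/(-10138) = 1/10666 + 38084/(-10138) = 1*(1/10666) + 38084*(-1/10138) = 1/10666 - 19042/5069 = -203096903/54065954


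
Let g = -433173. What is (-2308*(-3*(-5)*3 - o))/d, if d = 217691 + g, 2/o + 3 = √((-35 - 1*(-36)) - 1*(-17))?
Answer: 153482/323223 - 2308*√2/323223 ≈ 0.46475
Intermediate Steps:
o = 2/(-3 + 3*√2) (o = 2/(-3 + √((-35 - 1*(-36)) - 1*(-17))) = 2/(-3 + √((-35 + 36) + 17)) = 2/(-3 + √(1 + 17)) = 2/(-3 + √18) = 2/(-3 + 3*√2) ≈ 1.6095)
d = -215482 (d = 217691 - 433173 = -215482)
(-2308*(-3*(-5)*3 - o))/d = -2308*(-3*(-5)*3 - (⅔ + 2*√2/3))/(-215482) = -2308*(15*3 + (-⅔ - 2*√2/3))*(-1/215482) = -2308*(45 + (-⅔ - 2*√2/3))*(-1/215482) = -2308*(133/3 - 2*√2/3)*(-1/215482) = (-306964/3 + 4616*√2/3)*(-1/215482) = 153482/323223 - 2308*√2/323223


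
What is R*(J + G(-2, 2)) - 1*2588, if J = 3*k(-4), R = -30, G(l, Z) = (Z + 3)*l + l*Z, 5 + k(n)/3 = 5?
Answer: -2168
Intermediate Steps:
k(n) = 0 (k(n) = -15 + 3*5 = -15 + 15 = 0)
G(l, Z) = Z*l + l*(3 + Z) (G(l, Z) = (3 + Z)*l + Z*l = l*(3 + Z) + Z*l = Z*l + l*(3 + Z))
J = 0 (J = 3*0 = 0)
R*(J + G(-2, 2)) - 1*2588 = -30*(0 - 2*(3 + 2*2)) - 1*2588 = -30*(0 - 2*(3 + 4)) - 2588 = -30*(0 - 2*7) - 2588 = -30*(0 - 14) - 2588 = -30*(-14) - 2588 = 420 - 2588 = -2168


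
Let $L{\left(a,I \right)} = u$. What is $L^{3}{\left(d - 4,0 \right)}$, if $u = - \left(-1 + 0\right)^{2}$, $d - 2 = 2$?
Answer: $-1$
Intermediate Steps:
$d = 4$ ($d = 2 + 2 = 4$)
$u = -1$ ($u = - \left(-1\right)^{2} = \left(-1\right) 1 = -1$)
$L{\left(a,I \right)} = -1$
$L^{3}{\left(d - 4,0 \right)} = \left(-1\right)^{3} = -1$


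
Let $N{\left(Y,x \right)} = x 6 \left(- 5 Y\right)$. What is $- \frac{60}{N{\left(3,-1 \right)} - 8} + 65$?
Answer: $\frac{2635}{41} \approx 64.268$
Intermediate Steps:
$N{\left(Y,x \right)} = - 30 Y x$ ($N{\left(Y,x \right)} = 6 x \left(- 5 Y\right) = - 30 Y x$)
$- \frac{60}{N{\left(3,-1 \right)} - 8} + 65 = - \frac{60}{\left(-30\right) 3 \left(-1\right) - 8} + 65 = - \frac{60}{90 - 8} + 65 = - \frac{60}{82} + 65 = \left(-60\right) \frac{1}{82} + 65 = - \frac{30}{41} + 65 = \frac{2635}{41}$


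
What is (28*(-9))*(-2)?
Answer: 504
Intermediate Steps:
(28*(-9))*(-2) = -252*(-2) = 504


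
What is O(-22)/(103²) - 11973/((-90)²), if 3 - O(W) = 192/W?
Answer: -465397409/315087300 ≈ -1.4770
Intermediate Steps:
O(W) = 3 - 192/W
O(-22)/(103²) - 11973/((-90)²) = (3 - 192/(-22))/(103²) - 11973/((-90)²) = (3 - 192*(-1/22))/10609 - 11973/8100 = (3 + 96/11)*(1/10609) - 11973*1/8100 = (129/11)*(1/10609) - 3991/2700 = 129/116699 - 3991/2700 = -465397409/315087300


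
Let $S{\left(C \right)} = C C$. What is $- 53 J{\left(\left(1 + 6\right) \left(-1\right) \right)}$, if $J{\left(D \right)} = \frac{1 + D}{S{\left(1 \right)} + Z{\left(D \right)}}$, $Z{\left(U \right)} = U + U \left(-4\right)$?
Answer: $\frac{159}{11} \approx 14.455$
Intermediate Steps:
$S{\left(C \right)} = C^{2}$
$Z{\left(U \right)} = - 3 U$ ($Z{\left(U \right)} = U - 4 U = - 3 U$)
$J{\left(D \right)} = \frac{1 + D}{1 - 3 D}$ ($J{\left(D \right)} = \frac{1 + D}{1^{2} - 3 D} = \frac{1 + D}{1 - 3 D}$)
$- 53 J{\left(\left(1 + 6\right) \left(-1\right) \right)} = - 53 \frac{-1 - \left(1 + 6\right) \left(-1\right)}{-1 + 3 \left(1 + 6\right) \left(-1\right)} = - 53 \frac{-1 - 7 \left(-1\right)}{-1 + 3 \cdot 7 \left(-1\right)} = - 53 \frac{-1 - -7}{-1 + 3 \left(-7\right)} = - 53 \frac{-1 + 7}{-1 - 21} = - 53 \frac{1}{-22} \cdot 6 = - 53 \left(\left(- \frac{1}{22}\right) 6\right) = \left(-53\right) \left(- \frac{3}{11}\right) = \frac{159}{11}$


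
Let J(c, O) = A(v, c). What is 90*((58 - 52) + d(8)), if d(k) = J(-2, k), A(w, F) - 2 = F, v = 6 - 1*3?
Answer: 540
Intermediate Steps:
v = 3 (v = 6 - 3 = 3)
A(w, F) = 2 + F
J(c, O) = 2 + c
d(k) = 0 (d(k) = 2 - 2 = 0)
90*((58 - 52) + d(8)) = 90*((58 - 52) + 0) = 90*(6 + 0) = 90*6 = 540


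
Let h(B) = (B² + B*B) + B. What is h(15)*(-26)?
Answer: -12090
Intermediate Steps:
h(B) = B + 2*B² (h(B) = (B² + B²) + B = 2*B² + B = B + 2*B²)
h(15)*(-26) = (15*(1 + 2*15))*(-26) = (15*(1 + 30))*(-26) = (15*31)*(-26) = 465*(-26) = -12090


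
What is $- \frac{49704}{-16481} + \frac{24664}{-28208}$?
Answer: $\frac{124445381}{58112006} \approx 2.1415$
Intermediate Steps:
$- \frac{49704}{-16481} + \frac{24664}{-28208} = \left(-49704\right) \left(- \frac{1}{16481}\right) + 24664 \left(- \frac{1}{28208}\right) = \frac{49704}{16481} - \frac{3083}{3526} = \frac{124445381}{58112006}$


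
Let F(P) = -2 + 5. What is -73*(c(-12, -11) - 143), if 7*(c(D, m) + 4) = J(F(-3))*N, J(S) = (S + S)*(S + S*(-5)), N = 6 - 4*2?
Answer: 64605/7 ≈ 9229.3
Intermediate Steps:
N = -2 (N = 6 - 8 = -2)
F(P) = 3
J(S) = -8*S² (J(S) = (2*S)*(S - 5*S) = (2*S)*(-4*S) = -8*S²)
c(D, m) = 116/7 (c(D, m) = -4 + (-8*3²*(-2))/7 = -4 + (-8*9*(-2))/7 = -4 + (-72*(-2))/7 = -4 + (⅐)*144 = -4 + 144/7 = 116/7)
-73*(c(-12, -11) - 143) = -73*(116/7 - 143) = -73*(-885/7) = 64605/7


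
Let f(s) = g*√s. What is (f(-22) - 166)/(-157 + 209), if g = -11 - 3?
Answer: -83/26 - 7*I*√22/26 ≈ -3.1923 - 1.2628*I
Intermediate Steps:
g = -14
f(s) = -14*√s
(f(-22) - 166)/(-157 + 209) = (-14*I*√22 - 166)/(-157 + 209) = (-14*I*√22 - 166)/52 = (-14*I*√22 - 166)*(1/52) = (-166 - 14*I*√22)*(1/52) = -83/26 - 7*I*√22/26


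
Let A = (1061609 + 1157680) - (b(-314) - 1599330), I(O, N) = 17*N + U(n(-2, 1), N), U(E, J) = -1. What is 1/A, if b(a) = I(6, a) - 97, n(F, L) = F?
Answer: 1/3824055 ≈ 2.6150e-7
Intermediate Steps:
I(O, N) = -1 + 17*N (I(O, N) = 17*N - 1 = -1 + 17*N)
b(a) = -98 + 17*a (b(a) = (-1 + 17*a) - 97 = -98 + 17*a)
A = 3824055 (A = (1061609 + 1157680) - ((-98 + 17*(-314)) - 1599330) = 2219289 - ((-98 - 5338) - 1599330) = 2219289 - (-5436 - 1599330) = 2219289 - 1*(-1604766) = 2219289 + 1604766 = 3824055)
1/A = 1/3824055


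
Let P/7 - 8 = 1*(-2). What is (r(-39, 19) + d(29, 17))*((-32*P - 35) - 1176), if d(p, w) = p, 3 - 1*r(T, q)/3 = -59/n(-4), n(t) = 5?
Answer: -187537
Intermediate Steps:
r(T, q) = 222/5 (r(T, q) = 9 - (-177)/5 = 9 - 3*(-59/5) = 9 + 177/5 = 222/5)
P = 42 (P = 56 + 7*(1*(-2)) = 56 + 7*(-2) = 56 - 14 = 42)
(r(-39, 19) + d(29, 17))*((-32*P - 35) - 1176) = (222/5 + 29)*((-32*42 - 35) - 1176) = 367*((-1344 - 35) - 1176)/5 = 367*(-1379 - 1176)/5 = (367/5)*(-2555) = -187537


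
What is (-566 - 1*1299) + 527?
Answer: -1338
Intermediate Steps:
(-566 - 1*1299) + 527 = (-566 - 1299) + 527 = -1865 + 527 = -1338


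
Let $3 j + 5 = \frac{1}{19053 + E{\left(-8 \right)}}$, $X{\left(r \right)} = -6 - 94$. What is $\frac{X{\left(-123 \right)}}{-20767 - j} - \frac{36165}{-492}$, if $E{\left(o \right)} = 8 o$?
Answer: $\frac{950750721985}{12933463612} \approx 73.511$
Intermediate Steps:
$X{\left(r \right)} = -100$
$j = - \frac{31648}{18989}$ ($j = - \frac{5}{3} + \frac{1}{3 \left(19053 + 8 \left(-8\right)\right)} = - \frac{5}{3} + \frac{1}{3 \left(19053 - 64\right)} = - \frac{5}{3} + \frac{1}{3 \cdot 18989} = - \frac{5}{3} + \frac{1}{3} \cdot \frac{1}{18989} = - \frac{5}{3} + \frac{1}{56967} = - \frac{31648}{18989} \approx -1.6666$)
$\frac{X{\left(-123 \right)}}{-20767 - j} - \frac{36165}{-492} = - \frac{100}{-20767 - - \frac{31648}{18989}} - \frac{36165}{-492} = - \frac{100}{-20767 + \frac{31648}{18989}} - - \frac{12055}{164} = - \frac{100}{- \frac{394312915}{18989}} + \frac{12055}{164} = \left(-100\right) \left(- \frac{18989}{394312915}\right) + \frac{12055}{164} = \frac{379780}{78862583} + \frac{12055}{164} = \frac{950750721985}{12933463612}$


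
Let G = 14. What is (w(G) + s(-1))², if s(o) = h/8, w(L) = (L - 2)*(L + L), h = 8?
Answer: 113569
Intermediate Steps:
w(L) = 2*L*(-2 + L) (w(L) = (-2 + L)*(2*L) = 2*L*(-2 + L))
s(o) = 1 (s(o) = 8/8 = 8*(⅛) = 1)
(w(G) + s(-1))² = (2*14*(-2 + 14) + 1)² = (2*14*12 + 1)² = (336 + 1)² = 337² = 113569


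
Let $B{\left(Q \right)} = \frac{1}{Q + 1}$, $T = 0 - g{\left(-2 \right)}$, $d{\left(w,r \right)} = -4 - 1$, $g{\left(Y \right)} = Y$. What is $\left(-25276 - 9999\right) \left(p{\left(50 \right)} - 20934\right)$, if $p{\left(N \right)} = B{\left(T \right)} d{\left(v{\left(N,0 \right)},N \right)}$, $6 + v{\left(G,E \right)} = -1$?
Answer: $\frac{2215516925}{3} \approx 7.3851 \cdot 10^{8}$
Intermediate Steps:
$v{\left(G,E \right)} = -7$ ($v{\left(G,E \right)} = -6 - 1 = -7$)
$d{\left(w,r \right)} = -5$
$T = 2$ ($T = 0 - -2 = 0 + 2 = 2$)
$B{\left(Q \right)} = \frac{1}{1 + Q}$
$p{\left(N \right)} = - \frac{5}{3}$ ($p{\left(N \right)} = \frac{1}{1 + 2} \left(-5\right) = \frac{1}{3} \left(-5\right) = - \frac{5}{3}$)
$\left(-25276 - 9999\right) \left(p{\left(50 \right)} - 20934\right) = \left(-25276 - 9999\right) \left(- \frac{5}{3} - 20934\right) = \left(-35275\right) \left(- \frac{62807}{3}\right) = \frac{2215516925}{3}$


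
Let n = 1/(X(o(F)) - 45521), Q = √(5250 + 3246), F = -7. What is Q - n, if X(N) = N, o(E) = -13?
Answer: 1/45534 + 12*√59 ≈ 92.174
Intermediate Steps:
Q = 12*√59 (Q = √8496 = 12*√59 ≈ 92.174)
n = -1/45534 (n = 1/(-13 - 45521) = 1/(-45534) = -1/45534 ≈ -2.1962e-5)
Q - n = 12*√59 - 1*(-1/45534) = 12*√59 + 1/45534 = 1/45534 + 12*√59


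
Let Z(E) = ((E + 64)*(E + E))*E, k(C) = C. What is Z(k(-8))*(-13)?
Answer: -93184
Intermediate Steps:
Z(E) = 2*E²*(64 + E) (Z(E) = ((64 + E)*(2*E))*E = (2*E*(64 + E))*E = 2*E²*(64 + E))
Z(k(-8))*(-13) = (2*(-8)²*(64 - 8))*(-13) = (2*64*56)*(-13) = 7168*(-13) = -93184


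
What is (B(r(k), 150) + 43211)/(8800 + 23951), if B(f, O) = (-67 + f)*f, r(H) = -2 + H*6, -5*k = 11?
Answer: 1111511/818775 ≈ 1.3575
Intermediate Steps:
k = -11/5 (k = -⅕*11 = -11/5 ≈ -2.2000)
r(H) = -2 + 6*H
B(f, O) = f*(-67 + f)
(B(r(k), 150) + 43211)/(8800 + 23951) = ((-2 + 6*(-11/5))*(-67 + (-2 + 6*(-11/5))) + 43211)/(8800 + 23951) = ((-2 - 66/5)*(-67 + (-2 - 66/5)) + 43211)/32751 = (-76*(-67 - 76/5)/5 + 43211)*(1/32751) = (-76/5*(-411/5) + 43211)*(1/32751) = (31236/25 + 43211)*(1/32751) = (1111511/25)*(1/32751) = 1111511/818775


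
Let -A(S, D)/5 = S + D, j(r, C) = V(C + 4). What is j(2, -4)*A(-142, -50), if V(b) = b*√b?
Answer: 0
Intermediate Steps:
V(b) = b^(3/2)
j(r, C) = (4 + C)^(3/2) (j(r, C) = (C + 4)^(3/2) = (4 + C)^(3/2))
A(S, D) = -5*D - 5*S (A(S, D) = -5*(S + D) = -5*(D + S) = -5*D - 5*S)
j(2, -4)*A(-142, -50) = (4 - 4)^(3/2)*(-5*(-50) - 5*(-142)) = 0^(3/2)*(250 + 710) = 0*960 = 0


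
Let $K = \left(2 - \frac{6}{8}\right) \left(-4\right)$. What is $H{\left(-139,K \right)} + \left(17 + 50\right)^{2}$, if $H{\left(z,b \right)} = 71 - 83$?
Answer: $4477$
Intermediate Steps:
$K = -5$ ($K = \left(2 - \frac{3}{4}\right) \left(-4\right) = \frac{5}{4} \left(-4\right) = -5$)
$H{\left(z,b \right)} = -12$
$H{\left(-139,K \right)} + \left(17 + 50\right)^{2} = -12 + \left(17 + 50\right)^{2} = -12 + 67^{2} = -12 + 4489 = 4477$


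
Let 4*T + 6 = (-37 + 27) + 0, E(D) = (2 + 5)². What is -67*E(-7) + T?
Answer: -3287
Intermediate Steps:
E(D) = 49 (E(D) = 7² = 49)
T = -4 (T = -3/2 + ((-37 + 27) + 0)/4 = -3/2 + (-10 + 0)/4 = -3/2 + (¼)*(-10) = -3/2 - 5/2 = -4)
-67*E(-7) + T = -67*49 - 4 = -3283 - 4 = -3287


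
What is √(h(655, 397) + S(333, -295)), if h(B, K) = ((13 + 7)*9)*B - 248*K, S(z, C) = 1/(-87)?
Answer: 7*√3003501/87 ≈ 139.44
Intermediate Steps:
S(z, C) = -1/87
h(B, K) = -248*K + 180*B (h(B, K) = (20*9)*B - 248*K = 180*B - 248*K = -248*K + 180*B)
√(h(655, 397) + S(333, -295)) = √((-248*397 + 180*655) - 1/87) = √((-98456 + 117900) - 1/87) = √(19444 - 1/87) = √(1691627/87) = 7*√3003501/87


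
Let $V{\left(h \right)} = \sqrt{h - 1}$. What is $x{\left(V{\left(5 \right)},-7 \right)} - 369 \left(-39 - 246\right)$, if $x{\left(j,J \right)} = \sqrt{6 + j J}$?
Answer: $105165 + 2 i \sqrt{2} \approx 1.0517 \cdot 10^{5} + 2.8284 i$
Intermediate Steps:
$V{\left(h \right)} = \sqrt{-1 + h}$
$x{\left(j,J \right)} = \sqrt{6 + J j}$
$x{\left(V{\left(5 \right)},-7 \right)} - 369 \left(-39 - 246\right) = \sqrt{6 - 7 \sqrt{-1 + 5}} - 369 \left(-39 - 246\right) = \sqrt{6 - 7 \sqrt{4}} - 369 \left(-39 - 246\right) = \sqrt{6 - 14} - -105165 = \sqrt{6 - 14} + 105165 = \sqrt{-8} + 105165 = 2 i \sqrt{2} + 105165 = 105165 + 2 i \sqrt{2}$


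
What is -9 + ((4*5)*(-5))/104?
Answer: -259/26 ≈ -9.9615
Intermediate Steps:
-9 + ((4*5)*(-5))/104 = -9 + (20*(-5))/104 = -9 + (1/104)*(-100) = -9 - 25/26 = -259/26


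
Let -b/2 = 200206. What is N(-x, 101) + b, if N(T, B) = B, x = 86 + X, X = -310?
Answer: -400311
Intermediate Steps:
x = -224 (x = 86 - 310 = -224)
b = -400412 (b = -2*200206 = -400412)
N(-x, 101) + b = 101 - 400412 = -400311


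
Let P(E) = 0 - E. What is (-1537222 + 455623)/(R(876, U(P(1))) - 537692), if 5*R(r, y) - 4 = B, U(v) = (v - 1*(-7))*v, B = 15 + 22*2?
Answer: 5407995/2688397 ≈ 2.0116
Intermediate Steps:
P(E) = -E
B = 59 (B = 15 + 44 = 59)
U(v) = v*(7 + v) (U(v) = (v + 7)*v = (7 + v)*v = v*(7 + v))
R(r, y) = 63/5 (R(r, y) = 4/5 + (1/5)*59 = 4/5 + 59/5 = 63/5)
(-1537222 + 455623)/(R(876, U(P(1))) - 537692) = (-1537222 + 455623)/(63/5 - 537692) = -1081599/(-2688397/5) = -1081599*(-5/2688397) = 5407995/2688397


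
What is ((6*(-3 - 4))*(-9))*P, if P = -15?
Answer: -5670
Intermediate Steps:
((6*(-3 - 4))*(-9))*P = ((6*(-3 - 4))*(-9))*(-15) = ((6*(-7))*(-9))*(-15) = -42*(-9)*(-15) = 378*(-15) = -5670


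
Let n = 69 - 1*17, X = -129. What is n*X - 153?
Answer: -6861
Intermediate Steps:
n = 52 (n = 69 - 17 = 52)
n*X - 153 = 52*(-129) - 153 = -6708 - 153 = -6861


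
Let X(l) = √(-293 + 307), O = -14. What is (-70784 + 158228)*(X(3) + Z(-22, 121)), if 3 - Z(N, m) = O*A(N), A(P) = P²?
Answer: 592782876 + 87444*√14 ≈ 5.9311e+8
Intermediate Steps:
X(l) = √14
Z(N, m) = 3 + 14*N² (Z(N, m) = 3 - (-14)*N² = 3 + 14*N²)
(-70784 + 158228)*(X(3) + Z(-22, 121)) = (-70784 + 158228)*(√14 + (3 + 14*(-22)²)) = 87444*(√14 + (3 + 14*484)) = 87444*(√14 + (3 + 6776)) = 87444*(√14 + 6779) = 87444*(6779 + √14) = 592782876 + 87444*√14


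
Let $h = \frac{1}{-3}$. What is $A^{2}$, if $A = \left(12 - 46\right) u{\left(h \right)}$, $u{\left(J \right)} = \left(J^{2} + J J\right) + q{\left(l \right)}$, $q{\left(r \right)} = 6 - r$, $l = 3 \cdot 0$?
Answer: $\frac{3625216}{81} \approx 44756.0$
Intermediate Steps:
$h = - \frac{1}{3} \approx -0.33333$
$l = 0$
$u{\left(J \right)} = 6 + 2 J^{2}$ ($u{\left(J \right)} = \left(J^{2} + J J\right) + \left(6 - 0\right) = \left(J^{2} + J^{2}\right) + \left(6 + 0\right) = 2 J^{2} + 6 = 6 + 2 J^{2}$)
$A = - \frac{1904}{9}$ ($A = \left(12 - 46\right) \left(6 + 2 \left(- \frac{1}{3}\right)^{2}\right) = - 34 \left(6 + 2 \cdot \frac{1}{9}\right) = - 34 \left(6 + \frac{2}{9}\right) = \left(-34\right) \frac{56}{9} = - \frac{1904}{9} \approx -211.56$)
$A^{2} = \left(- \frac{1904}{9}\right)^{2} = \frac{3625216}{81}$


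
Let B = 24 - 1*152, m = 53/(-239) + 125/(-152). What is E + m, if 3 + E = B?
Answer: -4796899/36328 ≈ -132.04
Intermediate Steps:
m = -37931/36328 (m = 53*(-1/239) + 125*(-1/152) = -53/239 - 125/152 = -37931/36328 ≈ -1.0441)
B = -128 (B = 24 - 152 = -128)
E = -131 (E = -3 - 128 = -131)
E + m = -131 - 37931/36328 = -4796899/36328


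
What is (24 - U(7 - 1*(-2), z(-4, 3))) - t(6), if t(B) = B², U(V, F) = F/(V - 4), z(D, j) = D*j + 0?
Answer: -48/5 ≈ -9.6000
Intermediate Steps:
z(D, j) = D*j
U(V, F) = F/(-4 + V)
(24 - U(7 - 1*(-2), z(-4, 3))) - t(6) = (24 - (-4*3)/(-4 + (7 - 1*(-2)))) - 1*6² = (24 - (-12)/(-4 + (7 + 2))) - 1*36 = (24 - (-12)/(-4 + 9)) - 36 = (24 - (-12)/5) - 36 = (24 - 1*(-12/5)) - 36 = (24 + 12/5) - 36 = 132/5 - 36 = -48/5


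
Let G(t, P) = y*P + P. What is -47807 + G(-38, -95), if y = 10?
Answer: -48852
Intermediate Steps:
G(t, P) = 11*P (G(t, P) = 10*P + P = 11*P)
-47807 + G(-38, -95) = -47807 + 11*(-95) = -47807 - 1045 = -48852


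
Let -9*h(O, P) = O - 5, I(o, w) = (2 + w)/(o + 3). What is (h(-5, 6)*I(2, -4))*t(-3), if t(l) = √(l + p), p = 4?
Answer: -4/9 ≈ -0.44444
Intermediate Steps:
I(o, w) = (2 + w)/(3 + o)
h(O, P) = 5/9 - O/9 (h(O, P) = -(O - 5)/9 = -(-5 + O)/9 = 5/9 - O/9)
t(l) = √(4 + l) (t(l) = √(l + 4) = √(4 + l))
(h(-5, 6)*I(2, -4))*t(-3) = ((5/9 - ⅑*(-5))*((2 - 4)/(3 + 2)))*√(4 - 3) = ((5/9 + 5/9)*(-2/5))*√1 = (10*((⅕)*(-2))/9)*1 = ((10/9)*(-⅖))*1 = -4/9*1 = -4/9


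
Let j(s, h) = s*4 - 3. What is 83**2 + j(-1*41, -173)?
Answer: 6722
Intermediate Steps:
j(s, h) = -3 + 4*s (j(s, h) = 4*s - 3 = -3 + 4*s)
83**2 + j(-1*41, -173) = 83**2 + (-3 + 4*(-1*41)) = 6889 + (-3 + 4*(-41)) = 6889 + (-3 - 164) = 6889 - 167 = 6722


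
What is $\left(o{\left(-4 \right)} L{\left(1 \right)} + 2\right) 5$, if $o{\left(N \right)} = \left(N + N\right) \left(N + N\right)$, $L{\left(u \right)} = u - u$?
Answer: $10$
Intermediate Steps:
$L{\left(u \right)} = 0$
$o{\left(N \right)} = 4 N^{2}$ ($o{\left(N \right)} = 2 N 2 N = 4 N^{2}$)
$\left(o{\left(-4 \right)} L{\left(1 \right)} + 2\right) 5 = \left(4 \left(-4\right)^{2} \cdot 0 + 2\right) 5 = \left(4 \cdot 16 \cdot 0 + 2\right) 5 = \left(64 \cdot 0 + 2\right) 5 = \left(0 + 2\right) 5 = 2 \cdot 5 = 10$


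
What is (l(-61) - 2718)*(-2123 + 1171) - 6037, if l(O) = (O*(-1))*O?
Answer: 6123891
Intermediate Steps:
l(O) = -O**2 (l(O) = (-O)*O = -O**2)
(l(-61) - 2718)*(-2123 + 1171) - 6037 = (-1*(-61)**2 - 2718)*(-2123 + 1171) - 6037 = (-1*3721 - 2718)*(-952) - 6037 = (-3721 - 2718)*(-952) - 6037 = -6439*(-952) - 6037 = 6129928 - 6037 = 6123891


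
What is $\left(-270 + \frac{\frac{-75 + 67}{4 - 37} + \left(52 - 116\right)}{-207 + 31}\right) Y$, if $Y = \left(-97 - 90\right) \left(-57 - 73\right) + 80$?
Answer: $- \frac{795752205}{121} \approx -6.5765 \cdot 10^{6}$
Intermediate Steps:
$Y = 24390$ ($Y = \left(-187\right) \left(-130\right) + 80 = 24310 + 80 = 24390$)
$\left(-270 + \frac{\frac{-75 + 67}{4 - 37} + \left(52 - 116\right)}{-207 + 31}\right) Y = \left(-270 + \frac{\frac{-75 + 67}{4 - 37} + \left(52 - 116\right)}{-207 + 31}\right) 24390 = \left(-270 + \frac{- \frac{8}{-33} - 64}{-176}\right) 24390 = \left(-270 + \left(\left(-8\right) \left(- \frac{1}{33}\right) - 64\right) \left(- \frac{1}{176}\right)\right) 24390 = \left(-270 + \left(\frac{8}{33} - 64\right) \left(- \frac{1}{176}\right)\right) 24390 = \left(-270 - - \frac{263}{726}\right) 24390 = \left(-270 + \frac{263}{726}\right) 24390 = \left(- \frac{195757}{726}\right) 24390 = - \frac{795752205}{121}$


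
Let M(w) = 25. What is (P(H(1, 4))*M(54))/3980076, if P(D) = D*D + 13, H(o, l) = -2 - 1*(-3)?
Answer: 175/1990038 ≈ 8.7938e-5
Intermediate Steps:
H(o, l) = 1 (H(o, l) = -2 + 3 = 1)
P(D) = 13 + D² (P(D) = D² + 13 = 13 + D²)
(P(H(1, 4))*M(54))/3980076 = ((13 + 1²)*25)/3980076 = ((13 + 1)*25)*(1/3980076) = (14*25)*(1/3980076) = 350*(1/3980076) = 175/1990038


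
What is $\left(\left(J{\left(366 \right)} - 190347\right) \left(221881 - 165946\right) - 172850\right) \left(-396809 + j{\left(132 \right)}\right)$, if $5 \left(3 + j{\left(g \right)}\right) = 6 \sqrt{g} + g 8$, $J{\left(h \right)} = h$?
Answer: $4214581551119068 - 25504224204 \sqrt{33} \approx 4.2144 \cdot 10^{15}$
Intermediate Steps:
$j{\left(g \right)} = -3 + \frac{6 \sqrt{g}}{5} + \frac{8 g}{5}$ ($j{\left(g \right)} = -3 + \frac{6 \sqrt{g} + g 8}{5} = -3 + \frac{6 \sqrt{g} + 8 g}{5} = -3 + \left(\frac{6 \sqrt{g}}{5} + \frac{8 g}{5}\right) = -3 + \frac{6 \sqrt{g}}{5} + \frac{8 g}{5}$)
$\left(\left(J{\left(366 \right)} - 190347\right) \left(221881 - 165946\right) - 172850\right) \left(-396809 + j{\left(132 \right)}\right) = \left(\left(366 - 190347\right) \left(221881 - 165946\right) - 172850\right) \left(-396809 + \left(-3 + \frac{6 \sqrt{132}}{5} + \frac{8}{5} \cdot 132\right)\right) = \left(\left(-189981\right) 55935 - 172850\right) \left(-396809 + \left(-3 + \frac{6 \cdot 2 \sqrt{33}}{5} + \frac{1056}{5}\right)\right) = \left(-10626587235 - 172850\right) \left(-396809 + \left(-3 + \frac{12 \sqrt{33}}{5} + \frac{1056}{5}\right)\right) = - 10626760085 \left(-396809 + \left(\frac{1041}{5} + \frac{12 \sqrt{33}}{5}\right)\right) = - 10626760085 \left(- \frac{1983004}{5} + \frac{12 \sqrt{33}}{5}\right) = 4214581551119068 - 25504224204 \sqrt{33}$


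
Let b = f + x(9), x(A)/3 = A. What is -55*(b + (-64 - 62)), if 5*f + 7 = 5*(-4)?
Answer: 5742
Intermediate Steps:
x(A) = 3*A
f = -27/5 (f = -7/5 + (5*(-4))/5 = -7/5 + (⅕)*(-20) = -7/5 - 4 = -27/5 ≈ -5.4000)
b = 108/5 (b = -27/5 + 3*9 = -27/5 + 27 = 108/5 ≈ 21.600)
-55*(b + (-64 - 62)) = -55*(108/5 + (-64 - 62)) = -55*(108/5 - 126) = -55*(-522/5) = 5742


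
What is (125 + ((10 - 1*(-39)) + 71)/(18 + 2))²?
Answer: 17161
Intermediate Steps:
(125 + ((10 - 1*(-39)) + 71)/(18 + 2))² = (125 + ((10 + 39) + 71)/20)² = (125 + (49 + 71)*(1/20))² = (125 + 120*(1/20))² = (125 + 6)² = 131² = 17161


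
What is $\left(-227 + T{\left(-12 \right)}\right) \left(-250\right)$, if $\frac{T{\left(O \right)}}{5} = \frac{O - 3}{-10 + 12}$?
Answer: $66125$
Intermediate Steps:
$T{\left(O \right)} = - \frac{15}{2} + \frac{5 O}{2}$ ($T{\left(O \right)} = 5 \frac{O - 3}{-10 + 12} = 5 \frac{-3 + O}{2} = 5 \left(-3 + O\right) \frac{1}{2} = 5 \left(- \frac{3}{2} + \frac{O}{2}\right) = - \frac{15}{2} + \frac{5 O}{2}$)
$\left(-227 + T{\left(-12 \right)}\right) \left(-250\right) = \left(-227 + \left(- \frac{15}{2} + \frac{5}{2} \left(-12\right)\right)\right) \left(-250\right) = \left(-227 - \frac{75}{2}\right) \left(-250\right) = \left(- \frac{529}{2}\right) \left(-250\right) = 66125$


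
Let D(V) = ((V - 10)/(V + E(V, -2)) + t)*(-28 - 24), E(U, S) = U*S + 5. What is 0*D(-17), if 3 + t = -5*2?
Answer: 0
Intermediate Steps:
E(U, S) = 5 + S*U (E(U, S) = S*U + 5 = 5 + S*U)
t = -13 (t = -3 - 5*2 = -3 - 10 = -13)
D(V) = 676 - 52*(-10 + V)/(5 - V) (D(V) = ((V - 10)/(V + (5 - 2*V)) - 13)*(-28 - 24) = ((-10 + V)/(5 - V) - 13)*(-52) = (-13 + (-10 + V)/(5 - V))*(-52) = 676 - 52*(-10 + V)/(5 - V))
0*D(-17) = 0*(52*(75 - 14*(-17))/(5 - 1*(-17))) = 0*(52*(75 + 238)/(5 + 17)) = 0*(52*313/22) = 0*(52*(1/22)*313) = 0*(8138/11) = 0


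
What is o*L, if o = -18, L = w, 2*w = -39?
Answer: 351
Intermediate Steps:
w = -39/2 (w = (½)*(-39) = -39/2 ≈ -19.500)
L = -39/2 ≈ -19.500
o*L = -18*(-39/2) = 351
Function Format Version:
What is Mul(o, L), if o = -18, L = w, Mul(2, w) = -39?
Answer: 351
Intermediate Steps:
w = Rational(-39, 2) (w = Mul(Rational(1, 2), -39) = Rational(-39, 2) ≈ -19.500)
L = Rational(-39, 2) ≈ -19.500
Mul(o, L) = Mul(-18, Rational(-39, 2)) = 351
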